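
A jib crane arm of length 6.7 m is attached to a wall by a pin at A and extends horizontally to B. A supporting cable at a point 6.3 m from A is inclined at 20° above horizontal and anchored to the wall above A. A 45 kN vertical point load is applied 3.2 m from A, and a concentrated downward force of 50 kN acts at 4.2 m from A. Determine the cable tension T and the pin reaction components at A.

T = 164.3 kN, A_x = 154.4 kN, A_y = 38.81 kN

ΣM about A: T·sin20°·6.3 − 45·3.2 − 50·4.2 = 0 → T = 354/(6.3·0.34202) = 164.29 ≈ 164.3 kN.
ΣF_x = 0: A_x − T·cos20° = 0 → A_x = 164.29 × 0.939693 = 154.4 kN.
ΣF_y = 0: A_y + T·sin20° − 45 − 50 = 0 → A_y = 95 − 164.29 × 0.34202 = 38.81 kN.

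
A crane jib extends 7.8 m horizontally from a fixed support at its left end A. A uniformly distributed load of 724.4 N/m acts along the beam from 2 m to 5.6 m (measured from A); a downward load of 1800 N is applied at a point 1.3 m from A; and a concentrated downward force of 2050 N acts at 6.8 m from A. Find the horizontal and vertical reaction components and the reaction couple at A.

Resultant of the distributed load: 724.4 × 3.6 = 2607.84 N at 3.8 m from A.
ΣF_x = 0: A_x = 0.
ΣF_y = 0: A_y − 724.4·3.6 − 1800 − 2050 = 0 → A_y = 6458 N.
ΣM about A: M_A − (724.4·3.6)·3.8 − 1800·1.3 − 2050·6.8 = 0 → M_A = 26190 N·m.

A_x = 0, A_y = 6458 N, M_A = 26190 N·m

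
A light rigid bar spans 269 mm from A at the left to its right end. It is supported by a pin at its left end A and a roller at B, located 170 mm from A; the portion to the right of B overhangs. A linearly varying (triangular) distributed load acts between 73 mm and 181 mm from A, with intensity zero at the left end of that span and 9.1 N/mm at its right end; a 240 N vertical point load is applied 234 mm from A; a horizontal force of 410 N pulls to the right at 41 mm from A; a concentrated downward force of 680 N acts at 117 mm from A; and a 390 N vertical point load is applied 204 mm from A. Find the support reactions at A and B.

Resultant of the triangular load: ½ × 9.1 × 108 = 491.4 N, acting at 145 mm from A (one-third of the span from the peak).
Taking moments about A: B_y·170 − (½·9.1·108)·145 − 240·234 − 680·117 − 390·204 = 0 → B_y = 286533/170 = 1685.49 ≈ 1685 N.
ΣF_y = 0: A_y + 1685.49 − ½·9.1·108 − 240 − 680 − 390 = 0 → A_y = 115.9 N.
ΣF_x = 0: A_x + 410 = 0 → A_x = -410.0 N.

A_x = -410.0 N, A_y = 115.9 N, B_y = 1685 N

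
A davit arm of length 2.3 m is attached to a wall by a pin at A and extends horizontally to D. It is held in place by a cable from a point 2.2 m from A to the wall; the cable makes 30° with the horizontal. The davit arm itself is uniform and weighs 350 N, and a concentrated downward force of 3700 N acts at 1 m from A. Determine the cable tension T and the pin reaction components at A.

T = 3730 N, A_x = 3230 N, A_y = 2185 N

ΣM about A: T·sin30°·2.2 − 350·1.15 − 3700·1 = 0 → T = 4102.5/(2.2·0.5) = 3729.55 ≈ 3730 N.
ΣF_x = 0: A_x − T·cos30° = 0 → A_x = 3729.55 × 0.866025 = 3230 N.
ΣF_y = 0: A_y + T·sin30° − 350 − 3700 = 0 → A_y = 4050 − 3729.55 × 0.5 = 2185 N.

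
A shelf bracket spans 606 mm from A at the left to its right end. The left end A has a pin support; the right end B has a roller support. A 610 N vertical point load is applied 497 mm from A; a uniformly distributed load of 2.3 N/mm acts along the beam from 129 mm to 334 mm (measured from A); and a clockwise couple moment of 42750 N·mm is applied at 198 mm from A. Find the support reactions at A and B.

A_x = 0, A_y = 330.6 N, B_y = 750.9 N

Resultant of the distributed load: 2.3 × 205 = 471.5 N at 231.5 mm from A.
Taking moments about A: B_y·606 − 610·497 − (2.3·205)·231.5 − 42750 = 0 → B_y = 455072.25/606 = 750.944 ≈ 750.9 N.
ΣF_y = 0: A_y + 750.944 − 610 − 2.3·205 = 0 → A_y = 330.6 N.
ΣF_x = 0: no horizontal applied forces, so A_x = 0.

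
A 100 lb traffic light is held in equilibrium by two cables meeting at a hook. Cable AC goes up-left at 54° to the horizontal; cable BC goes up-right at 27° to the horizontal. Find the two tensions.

ΣF_x = 0: −T_AC·cos54° + T_BC·cos27° = 0 → T_BC = 0.659687·T_AC.
ΣF_y = 0: T_AC·sin54° + T_BC·sin27° = 100.
Substitute: T_AC·(0.809017 + 0.659687·0.45399) = 100 → T_AC = 90.2113 ≈ 90.21 lb.
Then T_BC = 0.659687 × 90.2113 = 59.51 lb.

T_AC = 90.21 lb, T_BC = 59.51 lb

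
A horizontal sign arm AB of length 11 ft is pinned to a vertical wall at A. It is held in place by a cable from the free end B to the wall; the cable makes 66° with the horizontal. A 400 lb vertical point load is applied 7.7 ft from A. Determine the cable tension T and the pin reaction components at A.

ΣM about A: T·sin66°·11 − 400·7.7 = 0 → T = 3080/(11·0.913545) = 306.498 ≈ 306.5 lb.
ΣF_x = 0: A_x − T·cos66° = 0 → A_x = 306.498 × 0.406737 = 124.7 lb.
ΣF_y = 0: A_y + T·sin66° − 400 = 0 → A_y = 400 − 306.498 × 0.913545 = 120.0 lb.

T = 306.5 lb, A_x = 124.7 lb, A_y = 120.0 lb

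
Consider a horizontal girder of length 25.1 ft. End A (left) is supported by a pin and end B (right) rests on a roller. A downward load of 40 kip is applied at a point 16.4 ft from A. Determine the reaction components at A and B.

A_x = 0, A_y = 13.86 kip, B_y = 26.14 kip

Taking moments about A: B_y·25.1 − 40·16.4 = 0 → B_y = 656/25.1 = 26.1355 ≈ 26.14 kip.
ΣF_y = 0: A_y + 26.1355 − 40 = 0 → A_y = 13.86 kip.
ΣF_x = 0: no horizontal applied forces, so A_x = 0.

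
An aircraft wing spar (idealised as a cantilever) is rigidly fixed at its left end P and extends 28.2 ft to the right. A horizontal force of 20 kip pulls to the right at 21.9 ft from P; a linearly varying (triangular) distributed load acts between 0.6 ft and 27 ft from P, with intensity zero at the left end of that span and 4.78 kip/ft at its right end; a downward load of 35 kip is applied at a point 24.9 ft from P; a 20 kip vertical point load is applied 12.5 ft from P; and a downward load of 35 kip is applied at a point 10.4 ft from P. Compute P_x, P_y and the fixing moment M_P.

Resultant of the triangular load: ½ × 4.78 × 26.4 = 63.096 kip, acting at 18.2 ft from P (one-third of the span from the peak).
ΣF_x = 0: P_x + 20 = 0 → P_x = -20.00 kip.
ΣF_y = 0: P_y − ½·4.78·26.4 − 35 − 20 − 35 = 0 → P_y = 153.1 kip.
ΣM about P: M_P − (½·4.78·26.4)·18.2 − 35·24.9 − 20·12.5 − 35·10.4 = 0 → M_P = 2634 kip·ft.

P_x = -20.00 kip, P_y = 153.1 kip, M_P = 2634 kip·ft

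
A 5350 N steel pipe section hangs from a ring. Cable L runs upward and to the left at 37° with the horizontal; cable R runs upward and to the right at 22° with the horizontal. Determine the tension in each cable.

ΣF_x = 0: −T_L·cos37° + T_R·cos22° = 0 → T_R = 0.861356·T_L.
ΣF_y = 0: T_L·sin37° + T_R·sin22° = 5350.
Substitute: T_L·(0.601815 + 0.861356·0.374607) = 5350 → T_L = 5787.01 ≈ 5787 N.
Then T_R = 0.861356 × 5787.01 = 4985 N.

T_L = 5787 N, T_R = 4985 N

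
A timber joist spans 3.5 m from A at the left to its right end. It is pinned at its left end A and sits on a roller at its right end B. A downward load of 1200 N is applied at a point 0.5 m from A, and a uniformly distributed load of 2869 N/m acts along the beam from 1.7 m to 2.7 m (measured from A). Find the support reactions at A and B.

A_x = 0, A_y = 2094 N, B_y = 1975 N

Resultant of the distributed load: 2869 × 1 = 2869 N at 2.2 m from A.
ΣM about A: B_y·3.5 − 1200·0.5 − (2869·1)·2.2 = 0 → B_y = 6911.8/3.5 = 1974.8 ≈ 1975 N.
ΣF_y = 0: A_y + 1974.8 − 1200 − 2869·1 = 0 → A_y = 2094 N.
ΣF_x = 0: no horizontal applied forces, so A_x = 0.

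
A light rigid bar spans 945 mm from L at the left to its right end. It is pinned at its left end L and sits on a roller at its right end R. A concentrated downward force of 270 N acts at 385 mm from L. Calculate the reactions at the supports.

L_x = 0, L_y = 160.0 N, R_y = 110.0 N

Taking moments about L: R_y·945 − 270·385 = 0 → R_y = 103950/945 = 110.0 N.
ΣF_y = 0: L_y + 110 − 270 = 0 → L_y = 160.0 N.
ΣF_x = 0: no horizontal applied forces, so L_x = 0.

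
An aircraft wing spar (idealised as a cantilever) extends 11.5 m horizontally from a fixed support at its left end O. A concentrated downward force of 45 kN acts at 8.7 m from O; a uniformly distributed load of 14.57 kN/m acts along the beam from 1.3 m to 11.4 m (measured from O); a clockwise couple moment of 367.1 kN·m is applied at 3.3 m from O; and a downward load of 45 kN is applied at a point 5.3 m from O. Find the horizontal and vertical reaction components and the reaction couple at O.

Resultant of the distributed load: 14.57 × 10.1 = 147.157 kN at 6.35 m from O.
ΣF_x = 0: O_x = 0.
ΣF_y = 0: O_y − 45 − 14.57·10.1 − 45 = 0 → O_y = 237.2 kN.
ΣM about O: M_O − 45·8.7 − (14.57·10.1)·6.35 − 367.1 − 45·5.3 = 0 → M_O = 1932 kN·m.

O_x = 0, O_y = 237.2 kN, M_O = 1932 kN·m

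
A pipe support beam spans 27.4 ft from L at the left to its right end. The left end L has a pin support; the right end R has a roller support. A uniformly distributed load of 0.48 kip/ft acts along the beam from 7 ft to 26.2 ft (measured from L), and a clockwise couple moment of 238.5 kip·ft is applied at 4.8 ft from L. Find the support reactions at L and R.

L_x = 0, L_y = -5.072 kip, R_y = 14.29 kip

Resultant of the distributed load: 0.48 × 19.2 = 9.216 kip at 16.6 ft from L.
Moments about L: R_y·27.4 − (0.48·19.2)·16.6 − 238.5 = 0 → R_y = 391.4856/27.4 = 14.2878 ≈ 14.29 kip.
ΣF_y = 0: L_y + 14.2878 − 0.48·19.2 = 0 → L_y = -5.072 kip.
ΣF_x = 0: no horizontal applied forces, so L_x = 0.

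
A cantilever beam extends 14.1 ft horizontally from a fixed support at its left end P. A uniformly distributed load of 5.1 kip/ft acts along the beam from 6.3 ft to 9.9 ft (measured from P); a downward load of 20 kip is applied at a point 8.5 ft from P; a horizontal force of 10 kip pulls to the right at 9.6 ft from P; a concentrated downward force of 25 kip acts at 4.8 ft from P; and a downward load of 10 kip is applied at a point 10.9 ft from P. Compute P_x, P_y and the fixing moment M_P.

P_x = -10.00 kip, P_y = 73.36 kip, M_P = 547.7 kip·ft

Resultant of the distributed load: 5.1 × 3.6 = 18.36 kip at 8.1 ft from P.
ΣF_x = 0: P_x + 10 = 0 → P_x = -10.00 kip.
ΣF_y = 0: P_y − 5.1·3.6 − 20 − 25 − 10 = 0 → P_y = 73.36 kip.
ΣM about P: M_P − (5.1·3.6)·8.1 − 20·8.5 − 25·4.8 − 10·10.9 = 0 → M_P = 547.7 kip·ft.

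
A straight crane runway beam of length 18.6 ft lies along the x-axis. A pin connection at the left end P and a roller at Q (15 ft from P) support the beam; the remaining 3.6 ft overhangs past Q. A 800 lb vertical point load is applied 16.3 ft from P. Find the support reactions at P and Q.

P_x = 0, P_y = -69.33 lb, Q_y = 869.3 lb

Taking moments about P: Q_y·15 − 800·16.3 = 0 → Q_y = 13040/15 = 869.333 ≈ 869.3 lb.
ΣF_y = 0: P_y + 869.333 − 800 = 0 → P_y = -69.33 lb.
ΣF_x = 0: no horizontal applied forces, so P_x = 0.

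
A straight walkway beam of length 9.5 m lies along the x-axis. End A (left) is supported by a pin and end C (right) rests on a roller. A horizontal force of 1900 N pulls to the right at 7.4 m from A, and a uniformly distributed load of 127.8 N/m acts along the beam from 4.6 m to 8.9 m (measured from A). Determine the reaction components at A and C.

Resultant of the distributed load: 127.8 × 4.3 = 549.54 N at 6.75 m from A.
Moments about A: C_y·9.5 − (127.8·4.3)·6.75 = 0 → C_y = 3709.395/9.5 = 390.463 ≈ 390.5 N.
ΣF_y = 0: A_y + 390.463 − 127.8·4.3 = 0 → A_y = 159.1 N.
ΣF_x = 0: A_x + 1900 = 0 → A_x = -1900 N.

A_x = -1900 N, A_y = 159.1 N, C_y = 390.5 N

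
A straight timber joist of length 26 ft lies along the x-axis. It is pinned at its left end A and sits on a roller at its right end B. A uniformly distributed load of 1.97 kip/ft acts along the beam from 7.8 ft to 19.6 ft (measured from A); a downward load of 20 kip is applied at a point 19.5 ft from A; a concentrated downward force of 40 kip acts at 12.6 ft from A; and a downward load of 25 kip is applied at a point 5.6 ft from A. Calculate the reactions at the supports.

A_x = 0, A_y = 56.23 kip, B_y = 52.02 kip

Resultant of the distributed load: 1.97 × 11.8 = 23.246 kip at 13.7 ft from A.
Moments about A: B_y·26 − (1.97·11.8)·13.7 − 20·19.5 − 40·12.6 − 25·5.6 = 0 → B_y = 1352.4702/26 = 52.0181 ≈ 52.02 kip.
ΣF_y = 0: A_y + 52.0181 − 1.97·11.8 − 20 − 40 − 25 = 0 → A_y = 56.23 kip.
ΣF_x = 0: no horizontal applied forces, so A_x = 0.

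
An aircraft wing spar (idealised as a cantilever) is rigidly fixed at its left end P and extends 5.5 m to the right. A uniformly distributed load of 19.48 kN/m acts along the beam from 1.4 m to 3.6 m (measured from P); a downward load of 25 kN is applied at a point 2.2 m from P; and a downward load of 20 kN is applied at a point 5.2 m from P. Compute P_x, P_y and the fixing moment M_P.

P_x = 0, P_y = 87.86 kN, M_P = 266.1 kN·m

Resultant of the distributed load: 19.48 × 2.2 = 42.856 kN at 2.5 m from P.
ΣF_x = 0: P_x = 0.
ΣF_y = 0: P_y − 19.48·2.2 − 25 − 20 = 0 → P_y = 87.86 kN.
ΣM about P: M_P − (19.48·2.2)·2.5 − 25·2.2 − 20·5.2 = 0 → M_P = 266.1 kN·m.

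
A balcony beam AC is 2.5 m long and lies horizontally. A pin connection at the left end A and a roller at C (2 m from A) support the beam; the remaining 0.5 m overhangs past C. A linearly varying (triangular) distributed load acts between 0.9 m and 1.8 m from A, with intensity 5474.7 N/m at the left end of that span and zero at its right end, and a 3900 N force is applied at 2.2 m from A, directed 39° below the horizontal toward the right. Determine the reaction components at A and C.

A_x = -3031 N, A_y = 740.0 N, C_y = 4178 N

Resultant of the triangular load: ½ × 5474.7 × 0.9 = 2463.615 N, acting at 1.2 m from A (one-third of the span from the peak).
Moments about A: C_y·2 − (½·5474.7·0.9)·1.2 − 3900·sin39°·2.2 = 0 → C_y = 8355.91/2 = 4177.95 ≈ 4178 N.
ΣF_y = 0: A_y + 4177.95 − ½·5474.7·0.9 − 3900·sin39° = 0 → A_y = 740.0 N.
ΣF_x = 0: A_x + 3900·cos39° = 0 → A_x = -3031 N.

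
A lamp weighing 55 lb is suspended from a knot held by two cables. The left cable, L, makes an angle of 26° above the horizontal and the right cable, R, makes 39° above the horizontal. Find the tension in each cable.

T_L = 47.16 lb, T_R = 54.54 lb

ΣF_x = 0: −T_L·cos26° + T_R·cos39° = 0 → T_R = 1.15653·T_L.
ΣF_y = 0: T_L·sin26° + T_R·sin39° = 55.
Substitute: T_L·(0.438371 + 1.15653·0.62932) = 55 → T_L = 47.1618 ≈ 47.16 lb.
Then T_R = 1.15653 × 47.1618 = 54.54 lb.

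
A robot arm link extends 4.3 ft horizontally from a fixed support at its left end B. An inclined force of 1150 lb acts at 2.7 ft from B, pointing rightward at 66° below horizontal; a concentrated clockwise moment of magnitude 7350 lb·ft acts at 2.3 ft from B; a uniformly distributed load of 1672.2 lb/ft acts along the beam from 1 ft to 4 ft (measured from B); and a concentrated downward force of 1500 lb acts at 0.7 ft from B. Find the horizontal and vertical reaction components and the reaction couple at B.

B_x = -467.7 lb, B_y = 7567 lb, M_B = 23780 lb·ft

Resultant of the distributed load: 1672.2 × 3 = 5016.6 lb at 2.5 ft from B.
ΣF_x = 0: B_x + 1150·cos66° = 0 → B_x = -467.7 lb.
ΣF_y = 0: B_y − 1150·sin66° − 1672.2·3 − 1500 = 0 → B_y = 7567 lb.
ΣM about B: M_B − 1150·sin66°·2.7 − 7350 − (1672.2·3)·2.5 − 1500·0.7 = 0 → M_B = 23780 lb·ft.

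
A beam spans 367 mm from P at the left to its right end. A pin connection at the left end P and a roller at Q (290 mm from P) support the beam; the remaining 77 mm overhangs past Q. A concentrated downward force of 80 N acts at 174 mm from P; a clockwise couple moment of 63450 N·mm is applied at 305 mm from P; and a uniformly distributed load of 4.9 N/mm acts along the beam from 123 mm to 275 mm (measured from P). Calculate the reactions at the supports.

Resultant of the distributed load: 4.9 × 152 = 744.8 N at 199 mm from P.
ΣM about P: Q_y·290 − 80·174 − 63450 − (4.9·152)·199 = 0 → Q_y = 225585.2/290 = 777.88 ≈ 777.9 N.
ΣF_y = 0: P_y + 777.88 − 80 − 4.9·152 = 0 → P_y = 46.92 N.
ΣF_x = 0: no horizontal applied forces, so P_x = 0.

P_x = 0, P_y = 46.92 N, Q_y = 777.9 N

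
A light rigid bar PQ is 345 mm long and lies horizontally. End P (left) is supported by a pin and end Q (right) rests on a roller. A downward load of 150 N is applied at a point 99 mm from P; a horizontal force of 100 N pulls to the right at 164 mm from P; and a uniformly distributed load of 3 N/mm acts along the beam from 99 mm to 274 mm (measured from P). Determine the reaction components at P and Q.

P_x = -100.0 N, P_y = 348.2 N, Q_y = 326.8 N

Resultant of the distributed load: 3 × 175 = 525 N at 186.5 mm from P.
ΣM about P: Q_y·345 − 150·99 − (3·175)·186.5 = 0 → Q_y = 112762.5/345 = 326.848 ≈ 326.8 N.
ΣF_y = 0: P_y + 326.848 − 150 − 3·175 = 0 → P_y = 348.2 N.
ΣF_x = 0: P_x + 100 = 0 → P_x = -100.0 N.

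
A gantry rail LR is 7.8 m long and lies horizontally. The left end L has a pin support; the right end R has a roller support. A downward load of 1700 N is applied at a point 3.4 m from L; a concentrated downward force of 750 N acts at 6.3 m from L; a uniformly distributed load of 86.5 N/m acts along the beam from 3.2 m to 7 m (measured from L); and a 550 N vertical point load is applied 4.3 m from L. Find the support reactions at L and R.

L_x = 0, L_y = 1464 N, R_y = 1865 N

Resultant of the distributed load: 86.5 × 3.8 = 328.7 N at 5.1 m from L.
ΣM about L: R_y·7.8 − 1700·3.4 − 750·6.3 − (86.5·3.8)·5.1 − 550·4.3 = 0 → R_y = 14546.37/7.8 = 1864.92 ≈ 1865 N.
ΣF_y = 0: L_y + 1864.92 − 1700 − 750 − 86.5·3.8 − 550 = 0 → L_y = 1464 N.
ΣF_x = 0: no horizontal applied forces, so L_x = 0.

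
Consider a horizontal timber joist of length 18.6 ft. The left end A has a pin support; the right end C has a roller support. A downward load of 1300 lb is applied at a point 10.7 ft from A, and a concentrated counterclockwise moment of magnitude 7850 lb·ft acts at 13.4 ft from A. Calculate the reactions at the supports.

Taking moments about A: C_y·18.6 − 1300·10.7 + 7850 = 0 → C_y = 6060/18.6 = 325.806 ≈ 325.8 lb.
ΣF_y = 0: A_y + 325.806 − 1300 = 0 → A_y = 974.2 lb.
ΣF_x = 0: no horizontal applied forces, so A_x = 0.

A_x = 0, A_y = 974.2 lb, C_y = 325.8 lb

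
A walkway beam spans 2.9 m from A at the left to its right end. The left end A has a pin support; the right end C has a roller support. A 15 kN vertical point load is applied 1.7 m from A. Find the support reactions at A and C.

Taking moments about A: C_y·2.9 − 15·1.7 = 0 → C_y = 25.5/2.9 = 8.7931 ≈ 8.793 kN.
ΣF_y = 0: A_y + 8.7931 − 15 = 0 → A_y = 6.207 kN.
ΣF_x = 0: no horizontal applied forces, so A_x = 0.

A_x = 0, A_y = 6.207 kN, C_y = 8.793 kN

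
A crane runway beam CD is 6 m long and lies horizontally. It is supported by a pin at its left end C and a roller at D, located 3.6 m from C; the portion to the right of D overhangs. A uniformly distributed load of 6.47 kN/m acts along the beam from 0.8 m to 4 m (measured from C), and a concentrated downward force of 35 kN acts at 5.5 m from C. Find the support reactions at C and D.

Resultant of the distributed load: 6.47 × 3.2 = 20.704 kN at 2.4 m from C.
Moments about C: D_y·3.6 − (6.47·3.2)·2.4 − 35·5.5 = 0 → D_y = 242.1896/3.6 = 67.2749 ≈ 67.27 kN.
ΣF_y = 0: C_y + 67.2749 − 6.47·3.2 − 35 = 0 → C_y = -11.57 kN.
ΣF_x = 0: no horizontal applied forces, so C_x = 0.

C_x = 0, C_y = -11.57 kN, D_y = 67.27 kN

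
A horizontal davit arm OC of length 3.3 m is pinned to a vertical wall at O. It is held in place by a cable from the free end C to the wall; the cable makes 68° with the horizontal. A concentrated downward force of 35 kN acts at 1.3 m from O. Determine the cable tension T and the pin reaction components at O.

ΣM about O: T·sin68°·3.3 − 35·1.3 = 0 → T = 45.5/(3.3·0.927184) = 14.8707 ≈ 14.87 kN.
ΣF_x = 0: O_x − T·cos68° = 0 → O_x = 14.8707 × 0.374607 = 5.571 kN.
ΣF_y = 0: O_y + T·sin68° − 35 = 0 → O_y = 35 − 14.8707 × 0.927184 = 21.21 kN.

T = 14.87 kN, O_x = 5.571 kN, O_y = 21.21 kN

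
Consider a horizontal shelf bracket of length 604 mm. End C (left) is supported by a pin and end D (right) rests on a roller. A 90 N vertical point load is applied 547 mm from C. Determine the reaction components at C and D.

C_x = 0, C_y = 8.493 N, D_y = 81.51 N

Moments about C: D_y·604 − 90·547 = 0 → D_y = 49230/604 = 81.5066 ≈ 81.51 N.
ΣF_y = 0: C_y + 81.5066 − 90 = 0 → C_y = 8.493 N.
ΣF_x = 0: no horizontal applied forces, so C_x = 0.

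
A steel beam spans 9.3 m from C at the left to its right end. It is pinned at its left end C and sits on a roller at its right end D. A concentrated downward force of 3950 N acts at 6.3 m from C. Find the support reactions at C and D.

C_x = 0, C_y = 1274 N, D_y = 2676 N

Moments about C: D_y·9.3 − 3950·6.3 = 0 → D_y = 24885/9.3 = 2675.81 ≈ 2676 N.
ΣF_y = 0: C_y + 2675.81 − 3950 = 0 → C_y = 1274 N.
ΣF_x = 0: no horizontal applied forces, so C_x = 0.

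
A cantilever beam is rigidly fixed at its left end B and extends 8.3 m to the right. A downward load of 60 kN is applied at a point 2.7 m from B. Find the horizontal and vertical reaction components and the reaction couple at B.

ΣF_x = 0: B_x = 0.
ΣF_y = 0: B_y − 60 = 0 → B_y = 60.00 kN.
ΣM about B: M_B − 60·2.7 = 0 → M_B = 162.0 kN·m.

B_x = 0, B_y = 60.00 kN, M_B = 162.0 kN·m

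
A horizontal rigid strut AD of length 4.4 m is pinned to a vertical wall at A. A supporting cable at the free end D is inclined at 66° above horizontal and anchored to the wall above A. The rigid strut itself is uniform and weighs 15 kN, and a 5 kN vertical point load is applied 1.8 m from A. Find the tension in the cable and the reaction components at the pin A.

T = 10.45 kN, A_x = 4.250 kN, A_y = 10.45 kN

ΣM about A: T·sin66°·4.4 − 15·2.2 − 5·1.8 = 0 → T = 42/(4.4·0.913545) = 10.4488 ≈ 10.45 kN.
ΣF_x = 0: A_x − T·cos66° = 0 → A_x = 10.4488 × 0.406737 = 4.250 kN.
ΣF_y = 0: A_y + T·sin66° − 15 − 5 = 0 → A_y = 20 − 10.4488 × 0.913545 = 10.45 kN.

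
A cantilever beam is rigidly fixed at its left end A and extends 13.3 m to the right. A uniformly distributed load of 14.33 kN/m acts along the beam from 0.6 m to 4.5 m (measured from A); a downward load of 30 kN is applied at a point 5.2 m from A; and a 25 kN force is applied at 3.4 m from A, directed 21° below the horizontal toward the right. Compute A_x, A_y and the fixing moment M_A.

A_x = -23.34 kN, A_y = 94.85 kN, M_A = 329.0 kN·m

Resultant of the distributed load: 14.33 × 3.9 = 55.887 kN at 2.55 m from A.
ΣF_x = 0: A_x + 25·cos21° = 0 → A_x = -23.34 kN.
ΣF_y = 0: A_y − 14.33·3.9 − 30 − 25·sin21° = 0 → A_y = 94.85 kN.
ΣM about A: M_A − (14.33·3.9)·2.55 − 30·5.2 − 25·sin21°·3.4 = 0 → M_A = 329.0 kN·m.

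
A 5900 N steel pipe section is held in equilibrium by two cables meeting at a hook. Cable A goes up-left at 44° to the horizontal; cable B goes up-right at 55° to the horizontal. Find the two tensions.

ΣF_x = 0: −T_A·cos44° + T_B·cos55° = 0 → T_B = 1.25413·T_A.
ΣF_y = 0: T_A·sin44° + T_B·sin55° = 5900.
Substitute: T_A·(0.694658 + 1.25413·0.819152) = 5900 → T_A = 3426.29 ≈ 3426 N.
Then T_B = 1.25413 × 3426.29 = 4297 N.

T_A = 3426 N, T_B = 4297 N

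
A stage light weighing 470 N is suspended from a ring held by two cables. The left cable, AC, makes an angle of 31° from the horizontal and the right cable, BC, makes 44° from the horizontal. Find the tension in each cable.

ΣF_x = 0: −T_AC·cos31° + T_BC·cos44° = 0 → T_BC = 1.1916·T_AC.
ΣF_y = 0: T_AC·sin31° + T_BC·sin44° = 470.
Substitute: T_AC·(0.515038 + 1.1916·0.694658) = 470 → T_AC = 350.017 ≈ 350.0 N.
Then T_BC = 1.1916 × 350.017 = 417.1 N.

T_AC = 350.0 N, T_BC = 417.1 N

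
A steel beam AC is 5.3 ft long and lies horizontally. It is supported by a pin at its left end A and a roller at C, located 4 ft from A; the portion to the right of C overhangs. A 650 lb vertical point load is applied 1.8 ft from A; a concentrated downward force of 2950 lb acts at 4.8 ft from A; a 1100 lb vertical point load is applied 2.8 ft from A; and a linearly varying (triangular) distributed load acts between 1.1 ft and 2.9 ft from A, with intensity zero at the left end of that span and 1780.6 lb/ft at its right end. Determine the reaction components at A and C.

Resultant of the triangular load: ½ × 1780.6 × 1.8 = 1602.54 lb, acting at 2.3 ft from A (one-third of the span from the peak).
ΣM about A: C_y·4 − 650·1.8 − 2950·4.8 − 1100·2.8 − (½·1780.6·1.8)·2.3 = 0 → C_y = 22095.842/4 = 5523.96 ≈ 5524 lb.
ΣF_y = 0: A_y + 5523.96 − 650 − 2950 − 1100 − ½·1780.6·1.8 = 0 → A_y = 778.6 lb.
ΣF_x = 0: no horizontal applied forces, so A_x = 0.

A_x = 0, A_y = 778.6 lb, C_y = 5524 lb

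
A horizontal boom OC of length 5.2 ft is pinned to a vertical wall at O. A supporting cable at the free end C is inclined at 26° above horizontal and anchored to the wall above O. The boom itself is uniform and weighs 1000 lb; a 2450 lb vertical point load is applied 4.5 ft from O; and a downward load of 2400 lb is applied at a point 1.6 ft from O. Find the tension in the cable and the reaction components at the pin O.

ΣM about O: T·sin26°·5.2 − 1000·2.6 − 2450·4.5 − 2400·1.6 = 0 → T = 17465/(5.2·0.438371) = 7661.67 ≈ 7662 lb.
ΣF_x = 0: O_x − T·cos26° = 0 → O_x = 7661.67 × 0.898794 = 6886 lb.
ΣF_y = 0: O_y + T·sin26° − 1000 − 2450 − 2400 = 0 → O_y = 5850 − 7661.67 × 0.438371 = 2491 lb.

T = 7662 lb, O_x = 6886 lb, O_y = 2491 lb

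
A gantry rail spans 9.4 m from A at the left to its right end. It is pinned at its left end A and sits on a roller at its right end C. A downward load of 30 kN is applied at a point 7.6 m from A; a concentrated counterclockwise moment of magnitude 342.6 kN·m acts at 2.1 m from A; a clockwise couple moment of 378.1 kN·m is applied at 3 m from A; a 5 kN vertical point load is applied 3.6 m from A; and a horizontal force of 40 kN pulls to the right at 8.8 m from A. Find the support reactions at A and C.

Taking moments about A: C_y·9.4 − 30·7.6 + 342.6 − 378.1 − 5·3.6 = 0 → C_y = 281.5/9.4 = 29.9468 ≈ 29.95 kN.
ΣF_y = 0: A_y + 29.9468 − 30 − 5 = 0 → A_y = 5.053 kN.
ΣF_x = 0: A_x + 40 = 0 → A_x = -40.00 kN.

A_x = -40.00 kN, A_y = 5.053 kN, C_y = 29.95 kN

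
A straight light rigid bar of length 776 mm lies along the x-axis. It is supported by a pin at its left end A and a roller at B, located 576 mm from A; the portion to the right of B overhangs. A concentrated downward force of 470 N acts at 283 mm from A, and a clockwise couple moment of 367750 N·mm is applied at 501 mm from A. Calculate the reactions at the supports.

A_x = 0, A_y = -399.4 N, B_y = 869.4 N

Moments about A: B_y·576 − 470·283 − 367750 = 0 → B_y = 500760/576 = 869.375 ≈ 869.4 N.
ΣF_y = 0: A_y + 869.375 − 470 = 0 → A_y = -399.4 N.
ΣF_x = 0: no horizontal applied forces, so A_x = 0.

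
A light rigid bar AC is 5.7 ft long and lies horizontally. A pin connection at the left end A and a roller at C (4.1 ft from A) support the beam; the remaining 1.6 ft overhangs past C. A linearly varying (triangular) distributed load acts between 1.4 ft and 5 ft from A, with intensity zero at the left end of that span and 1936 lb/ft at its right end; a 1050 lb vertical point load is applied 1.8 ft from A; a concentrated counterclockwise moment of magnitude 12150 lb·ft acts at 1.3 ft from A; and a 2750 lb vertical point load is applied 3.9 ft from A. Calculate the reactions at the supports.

A_x = 0, A_y = 3942 lb, C_y = 3343 lb

Resultant of the triangular load: ½ × 1936 × 3.6 = 3484.8 lb, acting at 3.8 ft from A (one-third of the span from the peak).
Taking moments about A: C_y·4.1 − (½·1936·3.6)·3.8 − 1050·1.8 + 12150 − 2750·3.9 = 0 → C_y = 13707.24/4.1 = 3343.23 ≈ 3343 lb.
ΣF_y = 0: A_y + 3343.23 − ½·1936·3.6 − 1050 − 2750 = 0 → A_y = 3942 lb.
ΣF_x = 0: no horizontal applied forces, so A_x = 0.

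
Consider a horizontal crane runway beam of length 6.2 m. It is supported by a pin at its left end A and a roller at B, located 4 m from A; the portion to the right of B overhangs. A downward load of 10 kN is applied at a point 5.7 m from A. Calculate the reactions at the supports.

Taking moments about A: B_y·4 − 10·5.7 = 0 → B_y = 57/4 = 14.25 kN.
ΣF_y = 0: A_y + 14.25 − 10 = 0 → A_y = -4.250 kN.
ΣF_x = 0: no horizontal applied forces, so A_x = 0.

A_x = 0, A_y = -4.250 kN, B_y = 14.25 kN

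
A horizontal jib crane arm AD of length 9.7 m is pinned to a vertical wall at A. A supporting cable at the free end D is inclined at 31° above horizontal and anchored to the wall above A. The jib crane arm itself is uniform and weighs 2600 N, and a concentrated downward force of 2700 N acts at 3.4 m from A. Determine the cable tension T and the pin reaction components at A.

ΣM about A: T·sin31°·9.7 − 2600·4.85 − 2700·3.4 = 0 → T = 21790/(9.7·0.515038) = 4361.6 ≈ 4362 N.
ΣF_x = 0: A_x − T·cos31° = 0 → A_x = 4361.6 × 0.857167 = 3739 N.
ΣF_y = 0: A_y + T·sin31° − 2600 − 2700 = 0 → A_y = 5300 − 4361.6 × 0.515038 = 3054 N.

T = 4362 N, A_x = 3739 N, A_y = 3054 N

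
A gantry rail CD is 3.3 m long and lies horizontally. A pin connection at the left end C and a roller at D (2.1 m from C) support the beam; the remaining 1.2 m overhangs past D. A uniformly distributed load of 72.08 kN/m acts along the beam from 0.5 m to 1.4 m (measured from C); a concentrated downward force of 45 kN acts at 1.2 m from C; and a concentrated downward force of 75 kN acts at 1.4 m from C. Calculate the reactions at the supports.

Resultant of the distributed load: 72.08 × 0.9 = 64.872 kN at 0.95 m from C.
Moments about C: D_y·2.1 − (72.08·0.9)·0.95 − 45·1.2 − 75·1.4 = 0 → D_y = 220.6284/2.1 = 105.061 ≈ 105.1 kN.
ΣF_y = 0: C_y + 105.061 − 72.08·0.9 − 45 − 75 = 0 → C_y = 79.81 kN.
ΣF_x = 0: no horizontal applied forces, so C_x = 0.

C_x = 0, C_y = 79.81 kN, D_y = 105.1 kN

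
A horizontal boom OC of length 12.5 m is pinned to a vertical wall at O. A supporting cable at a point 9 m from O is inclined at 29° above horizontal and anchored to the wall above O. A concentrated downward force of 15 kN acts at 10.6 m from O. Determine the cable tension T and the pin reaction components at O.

ΣM about O: T·sin29°·9 − 15·10.6 = 0 → T = 159/(9·0.48481) = 36.4404 ≈ 36.44 kN.
ΣF_x = 0: O_x − T·cos29° = 0 → O_x = 36.4404 × 0.87462 = 31.87 kN.
ΣF_y = 0: O_y + T·sin29° − 15 = 0 → O_y = 15 − 36.4404 × 0.48481 = -2.667 kN.

T = 36.44 kN, O_x = 31.87 kN, O_y = -2.667 kN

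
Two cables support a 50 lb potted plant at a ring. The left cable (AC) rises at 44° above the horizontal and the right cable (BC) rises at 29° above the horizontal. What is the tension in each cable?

ΣF_x = 0: −T_AC·cos44° + T_BC·cos29° = 0 → T_BC = 0.82246·T_AC.
ΣF_y = 0: T_AC·sin44° + T_BC·sin29° = 50.
Substitute: T_AC·(0.694658 + 0.82246·0.48481) = 50 → T_AC = 45.7291 ≈ 45.73 lb.
Then T_BC = 0.82246 × 45.7291 = 37.61 lb.

T_AC = 45.73 lb, T_BC = 37.61 lb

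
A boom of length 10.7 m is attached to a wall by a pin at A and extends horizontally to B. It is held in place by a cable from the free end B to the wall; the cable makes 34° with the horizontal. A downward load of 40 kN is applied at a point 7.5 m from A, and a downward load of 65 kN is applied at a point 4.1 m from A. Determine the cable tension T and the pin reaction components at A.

ΣM about A: T·sin34°·10.7 − 40·7.5 − 65·4.1 = 0 → T = 566.5/(10.7·0.559193) = 94.6792 ≈ 94.68 kN.
ΣF_x = 0: A_x − T·cos34° = 0 → A_x = 94.6792 × 0.829038 = 78.49 kN.
ΣF_y = 0: A_y + T·sin34° − 40 − 65 = 0 → A_y = 105 − 94.6792 × 0.559193 = 52.06 kN.

T = 94.68 kN, A_x = 78.49 kN, A_y = 52.06 kN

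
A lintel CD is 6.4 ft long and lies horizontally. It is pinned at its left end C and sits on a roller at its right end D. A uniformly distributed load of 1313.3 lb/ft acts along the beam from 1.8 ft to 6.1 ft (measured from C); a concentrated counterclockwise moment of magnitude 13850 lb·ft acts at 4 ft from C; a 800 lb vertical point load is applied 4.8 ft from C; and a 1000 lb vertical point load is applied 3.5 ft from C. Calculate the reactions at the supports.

C_x = 0, C_y = 4979 lb, D_y = 2468 lb

Resultant of the distributed load: 1313.3 × 4.3 = 5647.19 lb at 3.95 ft from C.
ΣM about C: D_y·6.4 − (1313.3·4.3)·3.95 + 13850 − 800·4.8 − 1000·3.5 = 0 → D_y = 15796.4005/6.4 = 2468.19 ≈ 2468 lb.
ΣF_y = 0: C_y + 2468.19 − 1313.3·4.3 − 800 − 1000 = 0 → C_y = 4979 lb.
ΣF_x = 0: no horizontal applied forces, so C_x = 0.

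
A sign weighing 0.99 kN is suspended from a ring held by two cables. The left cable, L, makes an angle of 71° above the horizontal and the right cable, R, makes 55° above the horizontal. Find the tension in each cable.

T_L = 0.7019 kN, T_R = 0.3984 kN

ΣF_x = 0: −T_L·cos71° + T_R·cos55° = 0 → T_R = 0.567611·T_L.
ΣF_y = 0: T_L·sin71° + T_R·sin55° = 0.99.
Substitute: T_L·(0.945519 + 0.567611·0.819152) = 0.99 → T_L = 0.701889 ≈ 0.7019 kN.
Then T_R = 0.567611 × 0.701889 = 0.3984 kN.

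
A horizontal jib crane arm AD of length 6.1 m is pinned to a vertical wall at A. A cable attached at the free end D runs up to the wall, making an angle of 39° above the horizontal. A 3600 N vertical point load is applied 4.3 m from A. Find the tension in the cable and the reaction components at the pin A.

T = 4032 N, A_x = 3134 N, A_y = 1062 N

ΣM about A: T·sin39°·6.1 − 3600·4.3 = 0 → T = 15480/(6.1·0.62932) = 4032.46 ≈ 4032 N.
ΣF_x = 0: A_x − T·cos39° = 0 → A_x = 4032.46 × 0.777146 = 3134 N.
ΣF_y = 0: A_y + T·sin39° − 3600 = 0 → A_y = 3600 − 4032.46 × 0.62932 = 1062 N.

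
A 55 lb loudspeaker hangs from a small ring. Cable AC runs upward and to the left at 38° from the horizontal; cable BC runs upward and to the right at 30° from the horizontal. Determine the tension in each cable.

T_AC = 51.37 lb, T_BC = 46.74 lb

ΣF_x = 0: −T_AC·cos38° + T_BC·cos30° = 0 → T_BC = 0.909916·T_AC.
ΣF_y = 0: T_AC·sin38° + T_BC·sin30° = 55.
Substitute: T_AC·(0.615661 + 0.909916·0.5) = 55 → T_AC = 51.3722 ≈ 51.37 lb.
Then T_BC = 0.909916 × 51.3722 = 46.74 lb.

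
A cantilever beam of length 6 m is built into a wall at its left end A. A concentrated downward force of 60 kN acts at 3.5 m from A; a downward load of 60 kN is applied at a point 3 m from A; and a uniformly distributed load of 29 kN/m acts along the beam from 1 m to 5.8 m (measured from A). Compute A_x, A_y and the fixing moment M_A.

Resultant of the distributed load: 29 × 4.8 = 139.2 kN at 3.4 m from A.
ΣF_x = 0: A_x = 0.
ΣF_y = 0: A_y − 60 − 60 − 29·4.8 = 0 → A_y = 259.2 kN.
ΣM about A: M_A − 60·3.5 − 60·3 − (29·4.8)·3.4 = 0 → M_A = 863.3 kN·m.

A_x = 0, A_y = 259.2 kN, M_A = 863.3 kN·m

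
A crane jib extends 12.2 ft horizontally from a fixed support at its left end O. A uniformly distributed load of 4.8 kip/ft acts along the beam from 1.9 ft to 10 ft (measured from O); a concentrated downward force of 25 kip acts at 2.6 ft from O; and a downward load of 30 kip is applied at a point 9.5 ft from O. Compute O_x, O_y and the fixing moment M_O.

O_x = 0, O_y = 93.88 kip, M_O = 581.3 kip·ft

Resultant of the distributed load: 4.8 × 8.1 = 38.88 kip at 5.95 ft from O.
ΣF_x = 0: O_x = 0.
ΣF_y = 0: O_y − 4.8·8.1 − 25 − 30 = 0 → O_y = 93.88 kip.
ΣM about O: M_O − (4.8·8.1)·5.95 − 25·2.6 − 30·9.5 = 0 → M_O = 581.3 kip·ft.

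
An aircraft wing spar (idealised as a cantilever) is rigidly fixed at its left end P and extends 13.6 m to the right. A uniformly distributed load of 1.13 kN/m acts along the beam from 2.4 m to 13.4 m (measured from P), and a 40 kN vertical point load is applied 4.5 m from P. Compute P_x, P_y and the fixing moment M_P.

P_x = 0, P_y = 52.43 kN, M_P = 278.2 kN·m

Resultant of the distributed load: 1.13 × 11 = 12.43 kN at 7.9 m from P.
ΣF_x = 0: P_x = 0.
ΣF_y = 0: P_y − 1.13·11 − 40 = 0 → P_y = 52.43 kN.
ΣM about P: M_P − (1.13·11)·7.9 − 40·4.5 = 0 → M_P = 278.2 kN·m.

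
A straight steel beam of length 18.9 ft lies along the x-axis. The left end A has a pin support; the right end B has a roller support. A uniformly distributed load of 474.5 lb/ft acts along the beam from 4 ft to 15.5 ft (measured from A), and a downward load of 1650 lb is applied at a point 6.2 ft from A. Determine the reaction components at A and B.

Resultant of the distributed load: 474.5 × 11.5 = 5456.75 lb at 9.75 ft from A.
Taking moments about A: B_y·18.9 − (474.5·11.5)·9.75 − 1650·6.2 = 0 → B_y = 63433.3125/18.9 = 3356.26 ≈ 3356 lb.
ΣF_y = 0: A_y + 3356.26 − 474.5·11.5 − 1650 = 0 → A_y = 3750 lb.
ΣF_x = 0: no horizontal applied forces, so A_x = 0.

A_x = 0, A_y = 3750 lb, B_y = 3356 lb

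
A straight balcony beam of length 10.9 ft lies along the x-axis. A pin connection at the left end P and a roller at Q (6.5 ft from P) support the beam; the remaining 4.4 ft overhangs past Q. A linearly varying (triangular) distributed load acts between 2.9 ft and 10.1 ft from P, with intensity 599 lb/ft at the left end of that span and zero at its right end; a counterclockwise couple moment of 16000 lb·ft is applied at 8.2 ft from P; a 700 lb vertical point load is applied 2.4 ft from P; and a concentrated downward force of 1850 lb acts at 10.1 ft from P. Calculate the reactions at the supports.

P_x = 0, P_y = 2277 lb, Q_y = 2430 lb

Resultant of the triangular load: ½ × 599 × 7.2 = 2156.4 lb, acting at 5.3 ft from P (one-third of the span from the peak).
ΣM about P: Q_y·6.5 − (½·599·7.2)·5.3 + 16000 − 700·2.4 − 1850·10.1 = 0 → Q_y = 15793.92/6.5 = 2429.83 ≈ 2430 lb.
ΣF_y = 0: P_y + 2429.83 − ½·599·7.2 − 700 − 1850 = 0 → P_y = 2277 lb.
ΣF_x = 0: no horizontal applied forces, so P_x = 0.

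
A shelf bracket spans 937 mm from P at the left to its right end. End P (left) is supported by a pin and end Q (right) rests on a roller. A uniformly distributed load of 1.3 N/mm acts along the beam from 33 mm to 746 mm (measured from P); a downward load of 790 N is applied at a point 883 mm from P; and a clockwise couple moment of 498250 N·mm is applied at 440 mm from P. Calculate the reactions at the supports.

P_x = 0, P_y = 55.38 N, Q_y = 1662 N

Resultant of the distributed load: 1.3 × 713 = 926.9 N at 389.5 mm from P.
Moments about P: Q_y·937 − (1.3·713)·389.5 − 790·883 − 498250 = 0 → Q_y = 1556847.55/937 = 1661.52 ≈ 1662 N.
ΣF_y = 0: P_y + 1661.52 − 1.3·713 − 790 = 0 → P_y = 55.38 N.
ΣF_x = 0: no horizontal applied forces, so P_x = 0.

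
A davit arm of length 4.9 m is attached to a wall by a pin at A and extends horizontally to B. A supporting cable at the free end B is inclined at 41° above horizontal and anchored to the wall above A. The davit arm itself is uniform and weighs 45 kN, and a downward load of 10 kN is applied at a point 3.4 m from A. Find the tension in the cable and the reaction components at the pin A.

ΣM about A: T·sin41°·4.9 − 45·2.45 − 10·3.4 = 0 → T = 144.25/(4.9·0.656059) = 44.8721 ≈ 44.87 kN.
ΣF_x = 0: A_x − T·cos41° = 0 → A_x = 44.8721 × 0.75471 = 33.87 kN.
ΣF_y = 0: A_y + T·sin41° − 45 − 10 = 0 → A_y = 55 − 44.8721 × 0.656059 = 25.56 kN.

T = 44.87 kN, A_x = 33.87 kN, A_y = 25.56 kN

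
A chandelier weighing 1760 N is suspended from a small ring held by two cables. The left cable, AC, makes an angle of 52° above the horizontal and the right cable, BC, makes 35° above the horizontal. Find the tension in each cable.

ΣF_x = 0: −T_AC·cos52° + T_BC·cos35° = 0 → T_BC = 0.751584·T_AC.
ΣF_y = 0: T_AC·sin52° + T_BC·sin35° = 1760.
Substitute: T_AC·(0.788011 + 0.751584·0.573576) = 1760 → T_AC = 1443.69 ≈ 1444 N.
Then T_BC = 0.751584 × 1443.69 = 1085 N.

T_AC = 1444 N, T_BC = 1085 N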